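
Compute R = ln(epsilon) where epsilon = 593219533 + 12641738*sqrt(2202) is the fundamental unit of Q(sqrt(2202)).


epsilon = 593219533 + 12641738*sqrt(2202)
= 1.1864e+09
R = ln(1.1864e+09)
= 20.8942

20.8942


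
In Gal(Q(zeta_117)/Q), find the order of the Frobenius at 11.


The Frobenius at p in Gal(Q(zeta_n)/Q) = (Z/nZ)* is the class of p, so its order is ord_117(11), the smallest k >= 1 with 11^k = 1 mod 117.
n = 117 = 3^2 * 13, phi(117) = 72; the order divides phi(n).
Divisors of 72: 1, 2, 3, 4, 6, 8, 9, 12, 18, 24, 36, 72
Repeated squaring mod 117: 11^1 = 11, 11^2 = 4, 11^4 = 16, 11^8 = 22, 11^16 = 16, 11^32 = 22, 11^64 = 16
Test divisors in increasing order:
  k=1: 11^1 = 11 mod 117
  k=2: 11^2 = 4 mod 117
  k=3: 11^3 = 4 * 11 = 44 mod 117
  k=4: 11^4 = 16 mod 117
  k=6: 11^6 = 16 * 4 = 64 mod 117
  k=8: 11^8 = 22 mod 117
  k=9: 11^9 = 22 * 11 = 8 mod 117
  k=12: 11^12 = 22 * 16 = 1 mod 117  <- first divisor giving 1
Order = 12

12


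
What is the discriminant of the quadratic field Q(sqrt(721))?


For K = Q(sqrt(d)) with d squarefree: disc(K) = d if d = 1 mod 4, and disc(K) = 4d if d = 2 or 3 mod 4.
Here d = 721, and d mod 4 = 1.
d = 1 mod 4 (O_K = Z[(1+sqrt(d))/2]), so disc(K) = d = 721

721


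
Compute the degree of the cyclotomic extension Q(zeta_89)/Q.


The degree equals Euler's totient phi(89).
89 = 89
phi(89) = 88

88


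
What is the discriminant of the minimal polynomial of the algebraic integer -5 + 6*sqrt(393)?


The element -5 + 6*sqrt(393) has minimal polynomial:
x^2 + 10*x - 14123
Discriminant = (10)^2 - 4*(-14123)
= 100 + 56492
= 56592

56592


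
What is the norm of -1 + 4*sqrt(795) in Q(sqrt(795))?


N(a + b*sqrt(d)) = a^2 - d*b^2
= (-1)^2 - (795)*(4)^2
= 1 - 12720
= -12719

-12719


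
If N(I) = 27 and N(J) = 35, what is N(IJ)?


N(IJ) = N(I) * N(J)
= 27 * 35
= 945

945


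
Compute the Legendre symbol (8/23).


p = 23 is prime, so compute (8/23) with the reciprocity algorithm (Jacobi-symbol steps: pull out 2s via (2/n), flip via reciprocity, reduce):
  pull out 2: (2/23) = +1  (since 23 mod 8 = 7)
  pull out 2: (2/23) = +1  (since 23 mod 8 = 7)
  pull out 2: (2/23) = +1  (since 23 mod 8 = 7)
  (1/23) = 1
Product of signs = 1
(8/23) = 1

1


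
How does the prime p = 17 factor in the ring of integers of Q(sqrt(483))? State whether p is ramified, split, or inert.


K = Q(sqrt(483)). Since d mod 4 = 3, disc(K) = 1932.
Check p | disc: 1932 mod 17 = 11.
p does not divide disc. Compute Legendre symbol (d/p):
7^((17-1)/2) mod 17 = -1
(d/p) = -1, so p is inert: (p) stays prime with e=1, f=2, g=1.
Therefore p is inert.

inert


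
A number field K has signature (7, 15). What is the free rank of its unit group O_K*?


By Dirichlet's unit theorem:
rank = r1 + r2 - 1
= 7 + 15 - 1
= 21

21


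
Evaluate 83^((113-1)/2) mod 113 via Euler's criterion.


p = 113 is prime and the exponent is (p-1)/2 = 56, so by Euler's criterion 83^56 = (83/113) = +1 or -1 mod 113.
Compute by square-and-multiply:
  56 = 32 + 16 + 8 (binary 111000)
  Repeated squaring mod 113: 83^1 = 83, 83^2 = 109, 83^4 = 16, 83^8 = 30, 83^16 = 109, 83^32 = 16
  83^56 = 83^32 * 83^16 * 83^8 = 16 * 109 * 30 mod 113
    16 * 109 = 1744 = 49 mod 113
    49 * 30 = 1470 = 1 mod 113
  83^56 = 1 mod 113
Result 1: 83 is a quadratic residue mod 113.
83^56 mod 113 = 1

1


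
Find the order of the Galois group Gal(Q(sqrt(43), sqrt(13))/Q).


The 2 square roots of distinct primes are multiplicatively independent over Q,
so [K:Q] = 2^2 and Gal(K/Q) is isomorphic to (Z/2Z)^2.
|Gal| = 2^2 = 4

4


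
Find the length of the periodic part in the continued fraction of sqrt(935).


Run the CF algorithm for sqrt(935).
a_0 = floor(sqrt(935)) = 30; set m_0=0, q_0=1.
Recurrence: m' = q*a - m,  q' = (d - m'^2)/q,  a' = floor((a_0 + m')/q').
  step 1: m=30, q=35, a=1
  step 2: m=5, q=26, a=1
  step 3: m=21, q=19, a=2
  step 4: m=17, q=34, a=1
  step 5: m=17, q=19, a=2
  step 6: m=21, q=26, a=1
  step 7: m=5, q=35, a=1
  step 8: m=30, q=1, a=60
a_8 = 2*a_0 = 60, so the period closes here.
sqrt(935) = [30; 1, 1, 2, 1, 2, 1, 1, 60]
Period length = 8

8


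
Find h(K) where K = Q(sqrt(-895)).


K = Q(sqrt(-895)). d mod 4 = 1, so D = disc(K) = d = -895
h(K) equals the number of primitive reduced positive-definite forms (a, b, c) = a*x^2 + b*x*y + c*y^2 with b^2 - 4ac = D,
where reduced means |b| <= a <= c, with b >= 0 whenever |b| = a or a = c, and primitive means gcd(a, b, c) = 1.
Reduced forces 3a^2 <= |D| = 895, so 1 <= a <= 17; b must have the parity of D, and c = (b^2 - D)/(4a) must be an integer >= a.
Enumerate a = 1..17, b in [-a, a]:
  a=1: (1, 1, 224)  [1]
  a=2: (2, -1, 112), (2, 1, 112)  [2]
  a=3: none
  a=4: (4, -1, 56), (4, 1, 56)  [2]
  a=5: (5, 5, 46)  [1]
  a=6: none
  a=7: (7, -1, 32), (7, 1, 32)  [2]
  a=8: (8, -1, 28), (8, 1, 28)  [2]
  a=9: none
  a=10: (10, -5, 23), (10, 5, 23)  [2]
  a=11..13: none
  a=14: (14, -13, 19), (14, -1, 16), (14, 1, 16), (14, 13, 19)  [4]
  a=15..17: none
Total reduced forms: 1 + 2 + 2 + 1 + 2 + 2 + 2 + 4 = 16
h = 16

16


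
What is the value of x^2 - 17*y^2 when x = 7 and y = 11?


x^2 - d*y^2
= 7^2 - 17*11^2
= 49 - 2057
= -2008

-2008


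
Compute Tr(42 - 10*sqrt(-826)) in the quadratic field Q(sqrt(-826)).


Tr(a + b*sqrt(d)) = (a + b*sqrt(d)) + (a - b*sqrt(d)) = 2a
= 2 * (42)
= 84

84


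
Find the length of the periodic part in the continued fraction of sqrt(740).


Run the CF algorithm for sqrt(740).
a_0 = floor(sqrt(740)) = 27; set m_0=0, q_0=1.
Recurrence: m' = q*a - m,  q' = (d - m'^2)/q,  a' = floor((a_0 + m')/q').
  step 1: m=27, q=11, a=4
  step 2: m=17, q=41, a=1
  step 3: m=24, q=4, a=12
  step 4: m=24, q=41, a=1
  step 5: m=17, q=11, a=4
  step 6: m=27, q=1, a=54
a_6 = 2*a_0 = 54, so the period closes here.
sqrt(740) = [27; 4, 1, 12, 1, 4, 54]
Period length = 6

6


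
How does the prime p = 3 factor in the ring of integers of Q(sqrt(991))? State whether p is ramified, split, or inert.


K = Q(sqrt(991)). Since d mod 4 = 3, disc(K) = 3964.
Check p | disc: 3964 mod 3 = 1.
p does not divide disc. Compute Legendre symbol (d/p):
1^((3-1)/2) mod 3 = 1
(d/p) = 1, so p splits: (p) = P*P' with e=1, f=1, g=2.
Therefore p is split.

split


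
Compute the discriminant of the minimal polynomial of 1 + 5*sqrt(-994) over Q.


The element 1 + 5*sqrt(-994) has minimal polynomial:
x^2 - 2*x + 24851
Discriminant = (-2)^2 - 4*(24851)
= 4 - 99404
= -99400

-99400


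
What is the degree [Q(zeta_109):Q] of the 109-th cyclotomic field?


The degree equals Euler's totient phi(109).
109 = 109
phi(109) = 108

108


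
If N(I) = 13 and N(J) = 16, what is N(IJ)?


N(IJ) = N(I) * N(J)
= 13 * 16
= 208

208


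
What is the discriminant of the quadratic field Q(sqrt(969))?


For K = Q(sqrt(d)) with d squarefree: disc(K) = d if d = 1 mod 4, and disc(K) = 4d if d = 2 or 3 mod 4.
Here d = 969, and d mod 4 = 1.
d = 1 mod 4 (O_K = Z[(1+sqrt(d))/2]), so disc(K) = d = 969

969


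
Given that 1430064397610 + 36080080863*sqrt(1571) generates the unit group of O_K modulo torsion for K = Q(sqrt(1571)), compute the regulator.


epsilon = 1430064397610 + 36080080863*sqrt(1571)
= 2.8601e+12
R = ln(2.8601e+12)
= 28.6819

28.6819


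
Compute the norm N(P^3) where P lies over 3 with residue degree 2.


N(P^a) = p^(a*f)
= 3^(3*2)
= 3^6
= 729

729


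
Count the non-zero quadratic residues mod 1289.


For prime p, the number of non-zero quadratic residues is (p-1)/2.
= (1289-1)/2
= 644

644


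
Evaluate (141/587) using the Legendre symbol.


p = 587 is prime, so compute (141/587) with the reciprocity algorithm (Jacobi-symbol steps: pull out 2s via (2/n), flip via reciprocity, reduce):
  reciprocity: (141/587) -> +(587/141)
  reduce: (23/141)
  reciprocity: (23/141) -> +(141/23)
  reduce: (3/23)
  reciprocity: (3/23) -> -(23/3)
  reduce: (2/3)
  pull out 2: (2/3) = -1  (since 3 mod 8 = 3)
  (1/3) = 1
Product of signs = 1
(141/587) = 1

1


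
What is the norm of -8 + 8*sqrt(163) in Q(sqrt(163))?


N(a + b*sqrt(d)) = a^2 - d*b^2
= (-8)^2 - (163)*(8)^2
= 64 - 10432
= -10368

-10368


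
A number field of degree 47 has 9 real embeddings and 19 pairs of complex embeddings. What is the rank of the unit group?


By Dirichlet's unit theorem:
rank = r1 + r2 - 1
= 9 + 19 - 1
= 27

27


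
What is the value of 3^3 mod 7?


p = 7 is prime and the exponent is (p-1)/2 = 3, so by Euler's criterion 3^3 = (3/7) = +1 or -1 mod 7.
Compute by square-and-multiply:
  3 = 2 + 1 (binary 11)
  Repeated squaring mod 7: 3^1 = 3, 3^2 = 2
  3^3 = 3^2 * 3^1 = 2 * 3 mod 7
    2 * 3 = 6 = 6 mod 7
  3^3 = 6 mod 7
Result 6 = p - 1 = -1 mod 7: 3 is a quadratic non-residue mod 7. As a residue in [0, p-1] the value is 6.
3^3 mod 7 = 6

6


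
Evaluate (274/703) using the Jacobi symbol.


Compute (274/703) via quadratic reciprocity:
  pull out 2: (2/703) = +1  (since 703 mod 8 = 7)
  reciprocity: (137/703) -> +(703/137)
  reduce: (18/137)
  pull out 2: (2/137) = +1  (since 137 mod 8 = 1)
  reciprocity: (9/137) -> +(137/9)
  reduce: (2/9)
  pull out 2: (2/9) = +1  (since 9 mod 8 = 1)
  (1/9) = 1
Product of signs = 1

1


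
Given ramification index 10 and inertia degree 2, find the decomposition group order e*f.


|D_P| = e * f
= 10 * 2
= 20

20


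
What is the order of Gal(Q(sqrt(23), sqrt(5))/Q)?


The 2 square roots of distinct primes are multiplicatively independent over Q,
so [K:Q] = 2^2 and Gal(K/Q) is isomorphic to (Z/2Z)^2.
|Gal| = 2^2 = 4

4


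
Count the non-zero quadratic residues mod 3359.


For prime p, the number of non-zero quadratic residues is (p-1)/2.
= (3359-1)/2
= 1679

1679


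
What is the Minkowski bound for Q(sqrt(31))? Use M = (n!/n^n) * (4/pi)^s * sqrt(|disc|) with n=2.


d = 31, d mod 4 = 3, so disc(K) = 4d = 124; |disc(K)| = 124
Real quadratic field, so n = 2, s = r2 = 0, r1 = 2
M = (n!/n^n) * (4/pi)^s * sqrt(|disc(K)|) = (2!/2^2) * (4/pi)^0 * sqrt(124)
= 0.5 * 1.000000 * 11.135529
= 5.5678

5.5678


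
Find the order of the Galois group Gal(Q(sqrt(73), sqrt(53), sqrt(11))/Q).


The 3 square roots of distinct primes are multiplicatively independent over Q,
so [K:Q] = 2^3 and Gal(K/Q) is isomorphic to (Z/2Z)^3.
|Gal| = 2^3 = 8

8


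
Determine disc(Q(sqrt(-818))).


For K = Q(sqrt(d)) with d squarefree: disc(K) = d if d = 1 mod 4, and disc(K) = 4d if d = 2 or 3 mod 4.
Here d = -818, and d mod 4 = 2.
d = 2 mod 4, not 1 (O_K = Z[sqrt(d)]), so disc(K) = 4d = 4 * (-818) = -3272

-3272


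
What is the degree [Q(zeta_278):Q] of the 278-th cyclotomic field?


The degree equals Euler's totient phi(278).
278 = 2 * 139
phi(278) = 138

138


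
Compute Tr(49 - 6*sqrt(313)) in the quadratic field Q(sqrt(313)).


Tr(a + b*sqrt(d)) = (a + b*sqrt(d)) + (a - b*sqrt(d)) = 2a
= 2 * (49)
= 98

98


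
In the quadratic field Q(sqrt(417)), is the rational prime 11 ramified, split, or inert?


K = Q(sqrt(417)). Since d mod 4 = 1, disc(K) = 417.
Check p | disc: 417 mod 11 = 10.
p does not divide disc. Compute Legendre symbol (d/p):
10^((11-1)/2) mod 11 = -1
(d/p) = -1, so p is inert: (p) stays prime with e=1, f=2, g=1.
Therefore p is inert.

inert


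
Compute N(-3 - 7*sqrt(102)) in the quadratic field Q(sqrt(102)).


N(a + b*sqrt(d)) = a^2 - d*b^2
= (-3)^2 - (102)*(-7)^2
= 9 - 4998
= -4989

-4989


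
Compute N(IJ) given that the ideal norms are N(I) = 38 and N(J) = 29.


N(IJ) = N(I) * N(J)
= 38 * 29
= 1102

1102


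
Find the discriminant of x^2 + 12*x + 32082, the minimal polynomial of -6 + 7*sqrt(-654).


The element -6 + 7*sqrt(-654) has minimal polynomial:
x^2 + 12*x + 32082
Discriminant = (12)^2 - 4*(32082)
= 144 - 128328
= -128184

-128184


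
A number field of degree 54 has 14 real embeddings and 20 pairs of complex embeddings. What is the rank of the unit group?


By Dirichlet's unit theorem:
rank = r1 + r2 - 1
= 14 + 20 - 1
= 33

33


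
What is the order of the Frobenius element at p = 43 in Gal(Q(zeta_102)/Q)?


The Frobenius at p in Gal(Q(zeta_n)/Q) = (Z/nZ)* is the class of p, so its order is ord_102(43), the smallest k >= 1 with 43^k = 1 mod 102.
n = 102 = 2 * 3 * 17, phi(102) = 32; the order divides phi(n).
Divisors of 32: 1, 2, 4, 8, 16, 32
Repeated squaring mod 102: 43^1 = 43, 43^2 = 13, 43^4 = 67, 43^8 = 1, 43^16 = 1, 43^32 = 1
Test divisors in increasing order:
  k=1: 43^1 = 43 mod 102
  k=2: 43^2 = 13 mod 102
  k=4: 43^4 = 67 mod 102
  k=8: 43^8 = 1 mod 102  <- first divisor giving 1
Order = 8

8


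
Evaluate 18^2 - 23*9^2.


x^2 - d*y^2
= 18^2 - 23*9^2
= 324 - 1863
= -1539

-1539


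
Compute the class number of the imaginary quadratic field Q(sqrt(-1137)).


K = Q(sqrt(-1137)). d mod 4 = 3, so D = disc(K) = 4d = -4548
h(K) equals the number of primitive reduced positive-definite forms (a, b, c) = a*x^2 + b*x*y + c*y^2 with b^2 - 4ac = D,
where reduced means |b| <= a <= c, with b >= 0 whenever |b| = a or a = c, and primitive means gcd(a, b, c) = 1.
Reduced forces 3a^2 <= |D| = 4548, so 1 <= a <= 38; b must have the parity of D, and c = (b^2 - D)/(4a) must be an integer >= a.
Enumerate a = 1..38, b in [-a, a]:
  a=1: (1, 0, 1137)  [1]
  a=2: (2, 2, 569)  [1]
  a=3: (3, 0, 379)  [1]
  a=4..5: none
  a=6: (6, 6, 191)  [1]
  a=7: (7, -4, 163), (7, 4, 163)  [2]
  a=8..13: none
  a=14: (14, -10, 83), (14, 10, 83)  [2]
  a=15..16: none
  a=17: (17, -12, 69), (17, 12, 69)  [2]
  a=18..20: none
  a=21: (21, -18, 58), (21, 18, 58)  [2]
  a=22: none
  a=23: (23, -12, 51), (23, 12, 51)  [2]
  a=24..28: none
  a=29: (29, -18, 42), (29, 18, 42)  [2]
  a=30: none
  a=31: (31, -28, 43), (31, 28, 43)  [2]
  a=32..33: none
  a=34: (34, -22, 37), (34, 22, 37)  [2]
  a=35..38: none
Total reduced forms: 1 + 1 + 1 + 1 + 2 + 2 + 2 + 2 + 2 + 2 + 2 + 2 = 20
h = 20

20


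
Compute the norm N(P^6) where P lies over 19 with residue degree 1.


N(P^a) = p^(a*f)
= 19^(6*1)
= 19^6
= 47045881

47045881


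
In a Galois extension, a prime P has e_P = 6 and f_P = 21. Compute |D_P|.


|D_P| = e * f
= 6 * 21
= 126

126


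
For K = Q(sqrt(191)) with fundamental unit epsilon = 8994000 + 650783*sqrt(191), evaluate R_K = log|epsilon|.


epsilon = 8994000 + 650783*sqrt(191)
= 1.7988e+07
R = ln(1.7988e+07)
= 16.7052

16.7052


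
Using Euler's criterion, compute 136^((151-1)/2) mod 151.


p = 151 is prime and the exponent is (p-1)/2 = 75, so by Euler's criterion 136^75 = (136/151) = +1 or -1 mod 151.
Compute by square-and-multiply:
  75 = 64 + 8 + 2 + 1 (binary 1001011)
  Repeated squaring mod 151: 136^1 = 136, 136^2 = 74, 136^4 = 40, 136^8 = 90, 136^16 = 97, 136^32 = 47, 136^64 = 95
  136^75 = 136^64 * 136^8 * 136^2 * 136^1 = 95 * 90 * 74 * 136 mod 151
    95 * 90 = 8550 = 94 mod 151
    94 * 74 = 6956 = 10 mod 151
    10 * 136 = 1360 = 1 mod 151
  136^75 = 1 mod 151
Result 1: 136 is a quadratic residue mod 151.
136^75 mod 151 = 1

1


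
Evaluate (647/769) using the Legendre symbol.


p = 769 is prime, so compute (647/769) with the reciprocity algorithm (Jacobi-symbol steps: pull out 2s via (2/n), flip via reciprocity, reduce):
  reciprocity: (647/769) -> +(769/647)
  reduce: (122/647)
  pull out 2: (2/647) = +1  (since 647 mod 8 = 7)
  reciprocity: (61/647) -> +(647/61)
  reduce: (37/61)
  reciprocity: (37/61) -> +(61/37)
  reduce: (24/37)
  pull out 2: (2/37) = -1  (since 37 mod 8 = 5)
  pull out 2: (2/37) = -1  (since 37 mod 8 = 5)
  pull out 2: (2/37) = -1  (since 37 mod 8 = 5)
  reciprocity: (3/37) -> +(37/3)
  reduce: (1/3)
  (1/3) = 1
Product of signs = -1
(647/769) = -1

-1


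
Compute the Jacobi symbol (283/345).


Compute (283/345) via quadratic reciprocity:
  reciprocity: (283/345) -> +(345/283)
  reduce: (62/283)
  pull out 2: (2/283) = -1  (since 283 mod 8 = 3)
  reciprocity: (31/283) -> -(283/31)
  reduce: (4/31)
  pull out 2: (2/31) = +1  (since 31 mod 8 = 7)
  pull out 2: (2/31) = +1  (since 31 mod 8 = 7)
  (1/31) = 1
Product of signs = 1

1


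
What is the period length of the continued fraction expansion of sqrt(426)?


Run the CF algorithm for sqrt(426).
a_0 = floor(sqrt(426)) = 20; set m_0=0, q_0=1.
Recurrence: m' = q*a - m,  q' = (d - m'^2)/q,  a' = floor((a_0 + m')/q').
  step 1: m=20, q=26, a=1
  step 2: m=6, q=15, a=1
  step 3: m=9, q=23, a=1
  step 4: m=14, q=10, a=3
  step 5: m=16, q=17, a=2
  step 6: m=18, q=6, a=6
  step 7: m=18, q=17, a=2
  step 8: m=16, q=10, a=3
  step 9: m=14, q=23, a=1
  step 10: m=9, q=15, a=1
  step 11: m=6, q=26, a=1
  step 12: m=20, q=1, a=40
a_12 = 2*a_0 = 40, so the period closes here.
sqrt(426) = [20; 1, 1, 1, 3, 2, 6, 2, 3, 1, 1, 1, 40]
Period length = 12

12


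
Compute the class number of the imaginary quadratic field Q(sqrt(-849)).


K = Q(sqrt(-849)). d mod 4 = 3, so D = disc(K) = 4d = -3396
h(K) equals the number of primitive reduced positive-definite forms (a, b, c) = a*x^2 + b*x*y + c*y^2 with b^2 - 4ac = D,
where reduced means |b| <= a <= c, with b >= 0 whenever |b| = a or a = c, and primitive means gcd(a, b, c) = 1.
Reduced forces 3a^2 <= |D| = 3396, so 1 <= a <= 33; b must have the parity of D, and c = (b^2 - D)/(4a) must be an integer >= a.
Enumerate a = 1..33, b in [-a, a]:
  a=1: (1, 0, 849)  [1]
  a=2: (2, 2, 425)  [1]
  a=3: (3, 0, 283)  [1]
  a=4: none
  a=5: (5, -2, 170), (5, 2, 170)  [2]
  a=6: (6, 6, 143)  [1]
  a=7..9: none
  a=10: (10, -2, 85), (10, 2, 85)  [2]
  a=11: (11, -6, 78), (11, 6, 78)  [2]
  a=12: none
  a=13: (13, -6, 66), (13, 6, 66)  [2]
  a=14: none
  a=15: (15, -12, 59), (15, 12, 59)  [2]
  a=16: none
  a=17: (17, -2, 50), (17, 2, 50)  [2]
  a=18: none
  a=19: (19, -10, 46), (19, 10, 46)  [2]
  a=20..21: none
  a=22: (22, -6, 39), (22, 6, 39)  [2]
  a=23: (23, -10, 38), (23, 10, 38)  [2]
  a=24: none
  a=25: (25, -2, 34), (25, 2, 34)  [2]
  a=26: (26, -6, 33), (26, 6, 33)  [2]
  a=27..29: none
  a=30: (30, -18, 31), (30, 18, 31)  [2]
  a=31..33: none
Total reduced forms: 1 + 1 + 1 + 2 + 1 + 2 + 2 + 2 + 2 + 2 + 2 + 2 + 2 + 2 + 2 + 2 = 28
h = 28

28


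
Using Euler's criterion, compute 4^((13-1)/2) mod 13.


p = 13 is prime and the exponent is (p-1)/2 = 6, so by Euler's criterion 4^6 = (4/13) = +1 or -1 mod 13.
Compute by square-and-multiply:
  6 = 4 + 2 (binary 110)
  Repeated squaring mod 13: 4^1 = 4, 4^2 = 3, 4^4 = 9
  4^6 = 4^4 * 4^2 = 9 * 3 mod 13
    9 * 3 = 27 = 1 mod 13
  4^6 = 1 mod 13
Result 1: 4 is a quadratic residue mod 13.
4^6 mod 13 = 1

1


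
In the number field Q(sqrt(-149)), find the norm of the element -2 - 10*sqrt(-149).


N(a + b*sqrt(d)) = a^2 - d*b^2
= (-2)^2 - (-149)*(-10)^2
= 4 + 14900
= 14904

14904


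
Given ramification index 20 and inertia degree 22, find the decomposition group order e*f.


|D_P| = e * f
= 20 * 22
= 440

440


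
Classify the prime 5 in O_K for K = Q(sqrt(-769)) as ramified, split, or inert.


K = Q(sqrt(-769)). Since d mod 4 = 3, disc(K) = -3076.
Check p | disc: -3076 mod 5 = 4.
p does not divide disc. Compute Legendre symbol (d/p):
1^((5-1)/2) mod 5 = 1
(d/p) = 1, so p splits: (p) = P*P' with e=1, f=1, g=2.
Therefore p is split.

split


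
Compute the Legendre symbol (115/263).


p = 263 is prime, so compute (115/263) with the reciprocity algorithm (Jacobi-symbol steps: pull out 2s via (2/n), flip via reciprocity, reduce):
  reciprocity: (115/263) -> -(263/115)
  reduce: (33/115)
  reciprocity: (33/115) -> +(115/33)
  reduce: (16/33)
  pull out 2: (2/33) = +1  (since 33 mod 8 = 1)
  pull out 2: (2/33) = +1  (since 33 mod 8 = 1)
  pull out 2: (2/33) = +1  (since 33 mod 8 = 1)
  pull out 2: (2/33) = +1  (since 33 mod 8 = 1)
  (1/33) = 1
Product of signs = -1
(115/263) = -1

-1


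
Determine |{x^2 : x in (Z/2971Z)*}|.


For prime p, the number of non-zero quadratic residues is (p-1)/2.
= (2971-1)/2
= 1485

1485


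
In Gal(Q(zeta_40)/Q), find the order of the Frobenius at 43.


The Frobenius at p in Gal(Q(zeta_n)/Q) = (Z/nZ)* is the class of p, so its order is ord_40(43), the smallest k >= 1 with 43^k = 1 mod 40.
n = 40 = 2^3 * 5, phi(40) = 16; the order divides phi(n).
Divisors of 16: 1, 2, 4, 8, 16
Repeated squaring mod 40: 43^1 = 3, 43^2 = 9, 43^4 = 1, 43^8 = 1, 43^16 = 1
Test divisors in increasing order:
  k=1: 43^1 = 3 mod 40
  k=2: 43^2 = 9 mod 40
  k=4: 43^4 = 1 mod 40  <- first divisor giving 1
Order = 4

4


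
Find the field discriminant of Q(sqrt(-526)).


For K = Q(sqrt(d)) with d squarefree: disc(K) = d if d = 1 mod 4, and disc(K) = 4d if d = 2 or 3 mod 4.
Here d = -526, and d mod 4 = 2.
d = 2 mod 4, not 1 (O_K = Z[sqrt(d)]), so disc(K) = 4d = 4 * (-526) = -2104

-2104


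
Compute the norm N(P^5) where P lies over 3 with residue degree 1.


N(P^a) = p^(a*f)
= 3^(5*1)
= 3^5
= 243

243


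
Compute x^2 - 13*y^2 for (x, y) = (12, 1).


x^2 - d*y^2
= 12^2 - 13*1^2
= 144 - 13
= 131

131


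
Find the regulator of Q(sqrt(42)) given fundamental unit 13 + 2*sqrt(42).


epsilon = 13 + 2*sqrt(42)
= 25.9615
R = ln(25.9615)
= 3.2566

3.2566


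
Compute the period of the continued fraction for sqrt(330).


Run the CF algorithm for sqrt(330).
a_0 = floor(sqrt(330)) = 18; set m_0=0, q_0=1.
Recurrence: m' = q*a - m,  q' = (d - m'^2)/q,  a' = floor((a_0 + m')/q').
  step 1: m=18, q=6, a=6
  step 2: m=18, q=1, a=36
a_2 = 2*a_0 = 36, so the period closes here.
sqrt(330) = [18; 6, 36]
Period length = 2

2


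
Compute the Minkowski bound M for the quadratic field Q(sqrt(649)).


d = 649, d mod 4 = 1, so disc(K) = d = 649; |disc(K)| = 649
Real quadratic field, so n = 2, s = r2 = 0, r1 = 2
M = (n!/n^n) * (4/pi)^s * sqrt(|disc(K)|) = (2!/2^2) * (4/pi)^0 * sqrt(649)
= 0.5 * 1.000000 * 25.475478
= 12.7377

12.7377


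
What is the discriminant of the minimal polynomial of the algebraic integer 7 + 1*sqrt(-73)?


The element 7 + 1*sqrt(-73) has minimal polynomial:
x^2 - 14*x + 122
Discriminant = (-14)^2 - 4*(122)
= 196 - 488
= -292

-292


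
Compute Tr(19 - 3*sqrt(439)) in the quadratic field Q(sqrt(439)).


Tr(a + b*sqrt(d)) = (a + b*sqrt(d)) + (a - b*sqrt(d)) = 2a
= 2 * (19)
= 38

38


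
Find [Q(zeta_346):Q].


The degree equals Euler's totient phi(346).
346 = 2 * 173
phi(346) = 172

172


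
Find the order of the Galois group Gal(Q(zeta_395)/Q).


|Gal(Q(zeta_395)/Q)| = phi(395)
= 312

312


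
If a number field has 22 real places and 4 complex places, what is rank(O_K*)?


By Dirichlet's unit theorem:
rank = r1 + r2 - 1
= 22 + 4 - 1
= 25

25


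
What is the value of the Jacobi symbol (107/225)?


Compute (107/225) via quadratic reciprocity:
  reciprocity: (107/225) -> +(225/107)
  reduce: (11/107)
  reciprocity: (11/107) -> -(107/11)
  reduce: (8/11)
  pull out 2: (2/11) = -1  (since 11 mod 8 = 3)
  pull out 2: (2/11) = -1  (since 11 mod 8 = 3)
  pull out 2: (2/11) = -1  (since 11 mod 8 = 3)
  (1/11) = 1
Product of signs = 1

1


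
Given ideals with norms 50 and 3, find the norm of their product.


N(IJ) = N(I) * N(J)
= 50 * 3
= 150

150


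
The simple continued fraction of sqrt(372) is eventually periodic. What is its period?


Run the CF algorithm for sqrt(372).
a_0 = floor(sqrt(372)) = 19; set m_0=0, q_0=1.
Recurrence: m' = q*a - m,  q' = (d - m'^2)/q,  a' = floor((a_0 + m')/q').
  step 1: m=19, q=11, a=3
  step 2: m=14, q=16, a=2
  step 3: m=18, q=3, a=12
  step 4: m=18, q=16, a=2
  step 5: m=14, q=11, a=3
  step 6: m=19, q=1, a=38
a_6 = 2*a_0 = 38, so the period closes here.
sqrt(372) = [19; 3, 2, 12, 2, 3, 38]
Period length = 6

6


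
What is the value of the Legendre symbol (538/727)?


p = 727 is prime, so compute (538/727) with the reciprocity algorithm (Jacobi-symbol steps: pull out 2s via (2/n), flip via reciprocity, reduce):
  pull out 2: (2/727) = +1  (since 727 mod 8 = 7)
  reciprocity: (269/727) -> +(727/269)
  reduce: (189/269)
  reciprocity: (189/269) -> +(269/189)
  reduce: (80/189)
  pull out 2: (2/189) = -1  (since 189 mod 8 = 5)
  pull out 2: (2/189) = -1  (since 189 mod 8 = 5)
  pull out 2: (2/189) = -1  (since 189 mod 8 = 5)
  pull out 2: (2/189) = -1  (since 189 mod 8 = 5)
  reciprocity: (5/189) -> +(189/5)
  reduce: (4/5)
  pull out 2: (2/5) = -1  (since 5 mod 8 = 5)
  pull out 2: (2/5) = -1  (since 5 mod 8 = 5)
  (1/5) = 1
Product of signs = 1
(538/727) = 1

1


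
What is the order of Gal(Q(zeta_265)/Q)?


|Gal(Q(zeta_265)/Q)| = phi(265)
= 208

208


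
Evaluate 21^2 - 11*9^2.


x^2 - d*y^2
= 21^2 - 11*9^2
= 441 - 891
= -450

-450


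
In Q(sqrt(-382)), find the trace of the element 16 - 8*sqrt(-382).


Tr(a + b*sqrt(d)) = (a + b*sqrt(d)) + (a - b*sqrt(d)) = 2a
= 2 * (16)
= 32

32


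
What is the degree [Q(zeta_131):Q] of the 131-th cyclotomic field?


The degree equals Euler's totient phi(131).
131 = 131
phi(131) = 130

130


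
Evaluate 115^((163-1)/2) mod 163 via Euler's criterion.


p = 163 is prime and the exponent is (p-1)/2 = 81, so by Euler's criterion 115^81 = (115/163) = +1 or -1 mod 163.
Compute by square-and-multiply:
  81 = 64 + 16 + 1 (binary 1010001)
  Repeated squaring mod 163: 115^1 = 115, 115^2 = 22, 115^4 = 158, 115^8 = 25, 115^16 = 136, 115^32 = 77, 115^64 = 61
  115^81 = 115^64 * 115^16 * 115^1 = 61 * 136 * 115 mod 163
    61 * 136 = 8296 = 146 mod 163
    146 * 115 = 16790 = 1 mod 163
  115^81 = 1 mod 163
Result 1: 115 is a quadratic residue mod 163.
115^81 mod 163 = 1

1


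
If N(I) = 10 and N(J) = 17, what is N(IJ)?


N(IJ) = N(I) * N(J)
= 10 * 17
= 170

170


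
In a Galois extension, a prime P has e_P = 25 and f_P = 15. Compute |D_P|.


|D_P| = e * f
= 25 * 15
= 375

375


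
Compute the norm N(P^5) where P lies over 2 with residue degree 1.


N(P^a) = p^(a*f)
= 2^(5*1)
= 2^5
= 32

32


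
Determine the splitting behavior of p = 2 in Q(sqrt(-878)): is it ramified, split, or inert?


K = Q(sqrt(-878)). Since d mod 4 = 2, disc(K) = -3512.
Check p | disc: -3512 mod 2 = 0.
p divides disc, so p ramifies: (p) = P^2 with e=2, f=1, g=1.
Therefore p is ramified.

ramified


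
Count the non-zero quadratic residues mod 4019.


For prime p, the number of non-zero quadratic residues is (p-1)/2.
= (4019-1)/2
= 2009

2009


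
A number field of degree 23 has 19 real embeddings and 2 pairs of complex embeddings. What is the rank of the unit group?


By Dirichlet's unit theorem:
rank = r1 + r2 - 1
= 19 + 2 - 1
= 20

20


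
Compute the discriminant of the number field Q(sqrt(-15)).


For K = Q(sqrt(d)) with d squarefree: disc(K) = d if d = 1 mod 4, and disc(K) = 4d if d = 2 or 3 mod 4.
Here d = -15, and d mod 4 = 1.
d = 1 mod 4 (O_K = Z[(1+sqrt(d))/2]), so disc(K) = d = -15

-15


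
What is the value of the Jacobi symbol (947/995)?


Compute (947/995) via quadratic reciprocity:
  reciprocity: (947/995) -> -(995/947)
  reduce: (48/947)
  pull out 2: (2/947) = -1  (since 947 mod 8 = 3)
  pull out 2: (2/947) = -1  (since 947 mod 8 = 3)
  pull out 2: (2/947) = -1  (since 947 mod 8 = 3)
  pull out 2: (2/947) = -1  (since 947 mod 8 = 3)
  reciprocity: (3/947) -> -(947/3)
  reduce: (2/3)
  pull out 2: (2/3) = -1  (since 3 mod 8 = 3)
  (1/3) = 1
Product of signs = -1

-1


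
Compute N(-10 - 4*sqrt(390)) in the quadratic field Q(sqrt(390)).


N(a + b*sqrt(d)) = a^2 - d*b^2
= (-10)^2 - (390)*(-4)^2
= 100 - 6240
= -6140

-6140


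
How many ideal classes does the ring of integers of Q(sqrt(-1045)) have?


K = Q(sqrt(-1045)). d mod 4 = 3, so D = disc(K) = 4d = -4180
h(K) equals the number of primitive reduced positive-definite forms (a, b, c) = a*x^2 + b*x*y + c*y^2 with b^2 - 4ac = D,
where reduced means |b| <= a <= c, with b >= 0 whenever |b| = a or a = c, and primitive means gcd(a, b, c) = 1.
Reduced forces 3a^2 <= |D| = 4180, so 1 <= a <= 37; b must have the parity of D, and c = (b^2 - D)/(4a) must be an integer >= a.
Enumerate a = 1..37, b in [-a, a]:
  a=1: (1, 0, 1045)  [1]
  a=2: (2, 2, 523)  [1]
  a=3..4: none
  a=5: (5, 0, 209)  [1]
  a=6..9: none
  a=10: (10, 10, 107)  [1]
  a=11: (11, 0, 95)  [1]
  a=12..16: none
  a=17: (17, -6, 62), (17, 6, 62)  [2]
  a=18: none
  a=19: (19, 0, 55)  [1]
  a=20..21: none
  a=22: (22, 22, 53)  [1]
  a=23: (23, -12, 47), (23, 12, 47)  [2]
  a=24..28: none
  a=29: (29, -24, 41), (29, 24, 41)  [2]
  a=30: none
  a=31: (31, -6, 34), (31, 6, 34)  [2]
  a=32..36: none
  a=37: (37, 36, 37)  [1]
Total reduced forms: 1 + 1 + 1 + 1 + 1 + 2 + 1 + 1 + 2 + 2 + 2 + 1 = 16
h = 16

16


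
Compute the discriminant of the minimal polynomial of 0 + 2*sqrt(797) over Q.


The element 0 + 2*sqrt(797) has minimal polynomial:
x^2 + 0*x - 3188
Discriminant = (0)^2 - 4*(-3188)
= 0 + 12752
= 12752

12752


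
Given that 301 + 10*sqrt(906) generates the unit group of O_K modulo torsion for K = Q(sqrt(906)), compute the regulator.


epsilon = 301 + 10*sqrt(906)
= 601.9983
R = ln(601.9983)
= 6.4003

6.4003


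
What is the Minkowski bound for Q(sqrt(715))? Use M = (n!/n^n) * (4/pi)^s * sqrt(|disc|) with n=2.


d = 715, d mod 4 = 3, so disc(K) = 4d = 2860; |disc(K)| = 2860
Real quadratic field, so n = 2, s = r2 = 0, r1 = 2
M = (n!/n^n) * (4/pi)^s * sqrt(|disc(K)|) = (2!/2^2) * (4/pi)^0 * sqrt(2860)
= 0.5 * 1.000000 * 53.478968
= 26.7395

26.7395


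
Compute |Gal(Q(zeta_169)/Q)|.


|Gal(Q(zeta_169)/Q)| = phi(169)
= 156

156


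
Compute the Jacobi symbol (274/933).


Compute (274/933) via quadratic reciprocity:
  pull out 2: (2/933) = -1  (since 933 mod 8 = 5)
  reciprocity: (137/933) -> +(933/137)
  reduce: (111/137)
  reciprocity: (111/137) -> +(137/111)
  reduce: (26/111)
  pull out 2: (2/111) = +1  (since 111 mod 8 = 7)
  reciprocity: (13/111) -> +(111/13)
  reduce: (7/13)
  reciprocity: (7/13) -> +(13/7)
  reduce: (6/7)
  pull out 2: (2/7) = +1  (since 7 mod 8 = 7)
  reciprocity: (3/7) -> -(7/3)
  reduce: (1/3)
  (1/3) = 1
Product of signs = 1

1


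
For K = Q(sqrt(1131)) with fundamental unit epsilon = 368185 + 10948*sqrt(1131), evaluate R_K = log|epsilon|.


epsilon = 368185 + 10948*sqrt(1131)
= 736370.0000
R = ln(736370.0000)
= 13.5095

13.5095


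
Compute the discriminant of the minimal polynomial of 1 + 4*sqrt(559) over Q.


The element 1 + 4*sqrt(559) has minimal polynomial:
x^2 - 2*x - 8943
Discriminant = (-2)^2 - 4*(-8943)
= 4 + 35772
= 35776

35776


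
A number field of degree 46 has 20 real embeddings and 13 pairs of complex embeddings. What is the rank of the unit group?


By Dirichlet's unit theorem:
rank = r1 + r2 - 1
= 20 + 13 - 1
= 32

32


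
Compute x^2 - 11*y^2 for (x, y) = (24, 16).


x^2 - d*y^2
= 24^2 - 11*16^2
= 576 - 2816
= -2240

-2240


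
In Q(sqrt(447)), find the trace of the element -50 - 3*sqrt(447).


Tr(a + b*sqrt(d)) = (a + b*sqrt(d)) + (a - b*sqrt(d)) = 2a
= 2 * (-50)
= -100

-100


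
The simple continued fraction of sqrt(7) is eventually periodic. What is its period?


Run the CF algorithm for sqrt(7).
a_0 = floor(sqrt(7)) = 2; set m_0=0, q_0=1.
Recurrence: m' = q*a - m,  q' = (d - m'^2)/q,  a' = floor((a_0 + m')/q').
  step 1: m=2, q=3, a=1
  step 2: m=1, q=2, a=1
  step 3: m=1, q=3, a=1
  step 4: m=2, q=1, a=4
a_4 = 2*a_0 = 4, so the period closes here.
sqrt(7) = [2; 1, 1, 1, 4]
Period length = 4

4


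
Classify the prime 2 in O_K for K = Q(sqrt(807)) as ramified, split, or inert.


K = Q(sqrt(807)). Since d mod 4 = 3, disc(K) = 3228.
Check p | disc: 3228 mod 2 = 0.
p divides disc, so p ramifies: (p) = P^2 with e=2, f=1, g=1.
Therefore p is ramified.

ramified


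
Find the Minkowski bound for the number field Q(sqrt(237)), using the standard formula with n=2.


d = 237, d mod 4 = 1, so disc(K) = d = 237; |disc(K)| = 237
Real quadratic field, so n = 2, s = r2 = 0, r1 = 2
M = (n!/n^n) * (4/pi)^s * sqrt(|disc(K)|) = (2!/2^2) * (4/pi)^0 * sqrt(237)
= 0.5 * 1.000000 * 15.394804
= 7.6974

7.6974


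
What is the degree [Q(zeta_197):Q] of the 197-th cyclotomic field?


The degree equals Euler's totient phi(197).
197 = 197
phi(197) = 196

196


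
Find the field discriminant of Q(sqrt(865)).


For K = Q(sqrt(d)) with d squarefree: disc(K) = d if d = 1 mod 4, and disc(K) = 4d if d = 2 or 3 mod 4.
Here d = 865, and d mod 4 = 1.
d = 1 mod 4 (O_K = Z[(1+sqrt(d))/2]), so disc(K) = d = 865

865


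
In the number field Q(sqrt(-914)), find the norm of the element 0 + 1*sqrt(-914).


N(a + b*sqrt(d)) = a^2 - d*b^2
= (0)^2 - (-914)*(1)^2
= 0 + 914
= 914

914


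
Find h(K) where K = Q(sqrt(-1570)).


K = Q(sqrt(-1570)). d mod 4 = 2, so D = disc(K) = 4d = -6280
h(K) equals the number of primitive reduced positive-definite forms (a, b, c) = a*x^2 + b*x*y + c*y^2 with b^2 - 4ac = D,
where reduced means |b| <= a <= c, with b >= 0 whenever |b| = a or a = c, and primitive means gcd(a, b, c) = 1.
Reduced forces 3a^2 <= |D| = 6280, so 1 <= a <= 45; b must have the parity of D, and c = (b^2 - D)/(4a) must be an integer >= a.
Enumerate a = 1..45, b in [-a, a]:
  a=1: (1, 0, 1570)  [1]
  a=2: (2, 0, 785)  [1]
  a=3..4: none
  a=5: (5, 0, 314)  [1]
  a=6..9: none
  a=10: (10, 0, 157)  [1]
  a=11: (11, -10, 145), (11, 10, 145)  [2]
  a=12: none
  a=13: (13, -8, 122), (13, 8, 122)  [2]
  a=14..18: none
  a=19: (19, -16, 86), (19, 16, 86)  [2]
  a=20..21: none
  a=22: (22, -12, 73), (22, 12, 73)  [2]
  a=23..25: none
  a=26: (26, -8, 61), (26, 8, 61)  [2]
  a=27..28: none
  a=29: (29, -10, 55), (29, 10, 55)  [2]
  a=30..36: none
  a=37: (37, -26, 47), (37, 26, 47)  [2]
  a=38: (38, -16, 43), (38, 16, 43)  [2]
  a=39..45: none
Total reduced forms: 1 + 1 + 1 + 1 + 2 + 2 + 2 + 2 + 2 + 2 + 2 + 2 = 20
h = 20

20


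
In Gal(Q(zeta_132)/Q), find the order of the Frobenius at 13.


The Frobenius at p in Gal(Q(zeta_n)/Q) = (Z/nZ)* is the class of p, so its order is ord_132(13), the smallest k >= 1 with 13^k = 1 mod 132.
n = 132 = 2^2 * 3 * 11, phi(132) = 40; the order divides phi(n).
Divisors of 40: 1, 2, 4, 5, 8, 10, 20, 40
Repeated squaring mod 132: 13^1 = 13, 13^2 = 37, 13^4 = 49, 13^8 = 25, 13^16 = 97, 13^32 = 37
Test divisors in increasing order:
  k=1: 13^1 = 13 mod 132
  k=2: 13^2 = 37 mod 132
  k=4: 13^4 = 49 mod 132
  k=5: 13^5 = 49 * 13 = 109 mod 132
  k=8: 13^8 = 25 mod 132
  k=10: 13^10 = 25 * 37 = 1 mod 132  <- first divisor giving 1
Order = 10

10


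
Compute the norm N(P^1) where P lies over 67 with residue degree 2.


N(P^a) = p^(a*f)
= 67^(1*2)
= 67^2
= 4489

4489


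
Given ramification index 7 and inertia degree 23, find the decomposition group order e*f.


|D_P| = e * f
= 7 * 23
= 161

161


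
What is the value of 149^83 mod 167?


p = 167 is prime and the exponent is (p-1)/2 = 83, so by Euler's criterion 149^83 = (149/167) = +1 or -1 mod 167.
Compute by square-and-multiply:
  83 = 64 + 16 + 2 + 1 (binary 1010011)
  Repeated squaring mod 167: 149^1 = 149, 149^2 = 157, 149^4 = 100, 149^8 = 147, 149^16 = 66, 149^32 = 14, 149^64 = 29
  149^83 = 149^64 * 149^16 * 149^2 * 149^1 = 29 * 66 * 157 * 149 mod 167
    29 * 66 = 1914 = 77 mod 167
    77 * 157 = 12089 = 65 mod 167
    65 * 149 = 9685 = 166 mod 167
  149^83 = 166 mod 167
Result 166 = p - 1 = -1 mod 167: 149 is a quadratic non-residue mod 167. As a residue in [0, p-1] the value is 166.
149^83 mod 167 = 166

166


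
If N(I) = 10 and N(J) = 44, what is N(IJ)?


N(IJ) = N(I) * N(J)
= 10 * 44
= 440

440


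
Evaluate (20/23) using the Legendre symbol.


p = 23 is prime, so compute (20/23) with the reciprocity algorithm (Jacobi-symbol steps: pull out 2s via (2/n), flip via reciprocity, reduce):
  pull out 2: (2/23) = +1  (since 23 mod 8 = 7)
  pull out 2: (2/23) = +1  (since 23 mod 8 = 7)
  reciprocity: (5/23) -> +(23/5)
  reduce: (3/5)
  reciprocity: (3/5) -> +(5/3)
  reduce: (2/3)
  pull out 2: (2/3) = -1  (since 3 mod 8 = 3)
  (1/3) = 1
Product of signs = -1
(20/23) = -1

-1


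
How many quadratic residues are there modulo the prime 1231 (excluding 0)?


For prime p, the number of non-zero quadratic residues is (p-1)/2.
= (1231-1)/2
= 615

615


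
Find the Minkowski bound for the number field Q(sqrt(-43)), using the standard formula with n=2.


d = -43, d mod 4 = 1, so disc(K) = d = -43; |disc(K)| = 43
Imaginary quadratic field, so n = 2, s = r2 = 1, r1 = 0
M = (n!/n^n) * (4/pi)^s * sqrt(|disc(K)|) = (2!/2^2) * (4/pi)^1 * sqrt(43)
= 0.5 * 1.273240 * 6.557439
= 4.1746

4.1746


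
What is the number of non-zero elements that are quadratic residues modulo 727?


For prime p, the number of non-zero quadratic residues is (p-1)/2.
= (727-1)/2
= 363

363


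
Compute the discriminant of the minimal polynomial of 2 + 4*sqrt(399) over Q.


The element 2 + 4*sqrt(399) has minimal polynomial:
x^2 - 4*x - 6380
Discriminant = (-4)^2 - 4*(-6380)
= 16 + 25520
= 25536

25536


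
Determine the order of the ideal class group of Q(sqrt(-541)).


K = Q(sqrt(-541)). d mod 4 = 3, so D = disc(K) = 4d = -2164
h(K) equals the number of primitive reduced positive-definite forms (a, b, c) = a*x^2 + b*x*y + c*y^2 with b^2 - 4ac = D,
where reduced means |b| <= a <= c, with b >= 0 whenever |b| = a or a = c, and primitive means gcd(a, b, c) = 1.
Reduced forces 3a^2 <= |D| = 2164, so 1 <= a <= 26; b must have the parity of D, and c = (b^2 - D)/(4a) must be an integer >= a.
Enumerate a = 1..26, b in [-a, a]:
  a=1: (1, 0, 541)  [1]
  a=2: (2, 2, 271)  [1]
  a=3..4: none
  a=5: (5, -4, 109), (5, 4, 109)  [2]
  a=6..9: none
  a=10: (10, -6, 55), (10, 6, 55)  [2]
  a=11: (11, -6, 50), (11, 6, 50)  [2]
  a=12..21: none
  a=22: (22, -6, 25), (22, 6, 25)  [2]
  a=23..26: none
Total reduced forms: 1 + 1 + 2 + 2 + 2 + 2 = 10
h = 10

10


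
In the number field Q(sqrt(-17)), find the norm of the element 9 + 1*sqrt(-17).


N(a + b*sqrt(d)) = a^2 - d*b^2
= (9)^2 - (-17)*(1)^2
= 81 + 17
= 98

98


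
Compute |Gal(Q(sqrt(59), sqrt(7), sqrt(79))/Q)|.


The 3 square roots of distinct primes are multiplicatively independent over Q,
so [K:Q] = 2^3 and Gal(K/Q) is isomorphic to (Z/2Z)^3.
|Gal| = 2^3 = 8

8


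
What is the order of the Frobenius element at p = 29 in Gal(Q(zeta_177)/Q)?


The Frobenius at p in Gal(Q(zeta_n)/Q) = (Z/nZ)* is the class of p, so its order is ord_177(29), the smallest k >= 1 with 29^k = 1 mod 177.
n = 177 = 3 * 59, phi(177) = 116; the order divides phi(n).
Divisors of 116: 1, 2, 4, 29, 58, 116
Repeated squaring mod 177: 29^1 = 29, 29^2 = 133, 29^4 = 166, 29^8 = 121, 29^16 = 127, 29^32 = 22, 29^64 = 130
Test divisors in increasing order:
  k=1: 29^1 = 29 mod 177
  k=2: 29^2 = 133 mod 177
  k=4: 29^4 = 166 mod 177
  k=29: 29^29 = 127 * 121 * 166 * 29 = 119 mod 177
  k=58: 29^58 = 22 * 127 * 121 * 133 = 1 mod 177  <- first divisor giving 1
Order = 58

58


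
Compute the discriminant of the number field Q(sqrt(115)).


For K = Q(sqrt(d)) with d squarefree: disc(K) = d if d = 1 mod 4, and disc(K) = 4d if d = 2 or 3 mod 4.
Here d = 115, and d mod 4 = 3.
d = 3 mod 4, not 1 (O_K = Z[sqrt(d)]), so disc(K) = 4d = 4 * (115) = 460

460


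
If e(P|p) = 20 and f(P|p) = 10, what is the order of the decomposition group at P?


|D_P| = e * f
= 20 * 10
= 200

200


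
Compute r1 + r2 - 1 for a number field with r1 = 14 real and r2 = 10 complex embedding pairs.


By Dirichlet's unit theorem:
rank = r1 + r2 - 1
= 14 + 10 - 1
= 23

23


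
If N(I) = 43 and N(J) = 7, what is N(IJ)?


N(IJ) = N(I) * N(J)
= 43 * 7
= 301

301


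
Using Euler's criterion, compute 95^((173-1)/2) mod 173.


p = 173 is prime and the exponent is (p-1)/2 = 86, so by Euler's criterion 95^86 = (95/173) = +1 or -1 mod 173.
Compute by square-and-multiply:
  86 = 64 + 16 + 4 + 2 (binary 1010110)
  Repeated squaring mod 173: 95^1 = 95, 95^2 = 29, 95^4 = 149, 95^8 = 57, 95^16 = 135, 95^32 = 60, 95^64 = 140
  95^86 = 95^64 * 95^16 * 95^4 * 95^2 = 140 * 135 * 149 * 29 mod 173
    140 * 135 = 18900 = 43 mod 173
    43 * 149 = 6407 = 6 mod 173
    6 * 29 = 174 = 1 mod 173
  95^86 = 1 mod 173
Result 1: 95 is a quadratic residue mod 173.
95^86 mod 173 = 1

1


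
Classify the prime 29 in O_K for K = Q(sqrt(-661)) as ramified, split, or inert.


K = Q(sqrt(-661)). Since d mod 4 = 3, disc(K) = -2644.
Check p | disc: -2644 mod 29 = 24.
p does not divide disc. Compute Legendre symbol (d/p):
6^((29-1)/2) mod 29 = 1
(d/p) = 1, so p splits: (p) = P*P' with e=1, f=1, g=2.
Therefore p is split.

split
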